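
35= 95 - 60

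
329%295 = 34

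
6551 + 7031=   13582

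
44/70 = 22/35 =0.63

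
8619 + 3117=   11736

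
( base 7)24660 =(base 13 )2C6A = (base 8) 14556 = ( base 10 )6510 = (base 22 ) D9K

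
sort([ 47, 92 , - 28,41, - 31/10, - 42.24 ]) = [ - 42.24, - 28, -31/10, 41, 47, 92] 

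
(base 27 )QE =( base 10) 716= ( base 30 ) NQ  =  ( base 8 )1314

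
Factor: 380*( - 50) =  - 2^3*5^3*19^1 = -19000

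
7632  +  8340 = 15972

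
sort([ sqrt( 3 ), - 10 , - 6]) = [ - 10, - 6,  sqrt( 3)]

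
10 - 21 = - 11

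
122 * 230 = 28060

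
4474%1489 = 7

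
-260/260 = -1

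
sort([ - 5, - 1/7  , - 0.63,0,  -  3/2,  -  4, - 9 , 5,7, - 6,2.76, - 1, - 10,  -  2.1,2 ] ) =[- 10,  -  9,-6,-5 , - 4, -2.1, - 3/2,  -  1, - 0.63,- 1/7,  0, 2,2.76, 5,7 ]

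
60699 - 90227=- 29528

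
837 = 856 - 19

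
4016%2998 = 1018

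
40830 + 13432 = 54262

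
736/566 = 1 + 85/283= 1.30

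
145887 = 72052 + 73835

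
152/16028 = 38/4007 =0.01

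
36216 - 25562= 10654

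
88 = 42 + 46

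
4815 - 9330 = -4515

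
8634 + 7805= 16439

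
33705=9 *3745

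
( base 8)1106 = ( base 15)28c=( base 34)h4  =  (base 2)1001000110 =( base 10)582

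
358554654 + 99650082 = 458204736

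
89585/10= 17917/2= 8958.50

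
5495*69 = 379155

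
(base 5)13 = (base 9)8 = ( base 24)8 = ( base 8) 10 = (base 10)8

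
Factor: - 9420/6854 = - 2^1*3^1*5^1*23^ ( - 1)*149^(-1)*157^1 =-  4710/3427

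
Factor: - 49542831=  - 3^2  *13^1  *59^1*7177^1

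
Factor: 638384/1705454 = 2^3*17^1*59^( - 1)*97^ ( - 1)*149^ ( - 1)*2347^1  =  319192/852727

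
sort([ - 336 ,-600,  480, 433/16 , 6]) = [-600,- 336 , 6, 433/16,  480] 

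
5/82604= 5/82604 = 0.00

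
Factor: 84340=2^2*5^1 *4217^1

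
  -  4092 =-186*22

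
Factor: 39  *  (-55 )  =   - 2145 = -3^1*5^1*11^1*13^1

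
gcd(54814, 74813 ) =1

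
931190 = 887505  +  43685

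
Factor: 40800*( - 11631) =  - 2^5*3^2 * 5^2*17^1 * 3877^1 = - 474544800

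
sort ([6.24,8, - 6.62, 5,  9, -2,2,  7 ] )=[  -  6.62 , - 2,  2,5 , 6.24, 7, 8,9] 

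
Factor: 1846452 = 2^2* 3^1*153871^1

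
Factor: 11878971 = 3^1*13^1*17^1*19^1 * 23^1 * 41^1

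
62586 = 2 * 31293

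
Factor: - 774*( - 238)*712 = 131158944 = 2^5 * 3^2*7^1*17^1*43^1  *89^1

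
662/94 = 7+2/47 =7.04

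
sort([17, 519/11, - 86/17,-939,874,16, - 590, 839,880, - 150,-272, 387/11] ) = [ - 939,  -  590,  -  272, -150, - 86/17,16,17,387/11,519/11,839,  874,880 ]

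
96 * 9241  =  887136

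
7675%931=227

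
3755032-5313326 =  - 1558294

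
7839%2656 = 2527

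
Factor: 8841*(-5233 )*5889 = - 3^2*7^1*13^1*151^1*421^1*5233^1 = - 272454308217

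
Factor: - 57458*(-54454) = 2^2  *19^1 * 1433^1*28729^1 = 3128817932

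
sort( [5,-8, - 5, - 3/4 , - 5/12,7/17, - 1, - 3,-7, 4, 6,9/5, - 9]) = [ - 9, - 8, - 7, - 5, - 3 , - 1, - 3/4, - 5/12,7/17,9/5 , 4,  5,6]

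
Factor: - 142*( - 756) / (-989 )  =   - 107352/989 = - 2^3*3^3*7^1* 23^( - 1 )*43^( - 1)*71^1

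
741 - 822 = - 81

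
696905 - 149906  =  546999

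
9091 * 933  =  8481903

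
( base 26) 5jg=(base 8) 7462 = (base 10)3890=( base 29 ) 4i4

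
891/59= 15  +  6/59 = 15.10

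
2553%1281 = 1272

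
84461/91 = 928 + 1/7  =  928.14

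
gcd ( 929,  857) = 1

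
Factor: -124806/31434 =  - 11^1*13^(-2 )*61^1 = - 671/169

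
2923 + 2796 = 5719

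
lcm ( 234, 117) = 234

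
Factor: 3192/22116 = 2^1*7^1*97^( - 1) = 14/97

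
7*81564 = 570948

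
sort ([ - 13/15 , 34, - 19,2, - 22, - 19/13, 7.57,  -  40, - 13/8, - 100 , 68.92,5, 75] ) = [ - 100, - 40, - 22, - 19, -13/8, - 19/13, -13/15,2, 5  ,  7.57,34, 68.92, 75 ]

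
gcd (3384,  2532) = 12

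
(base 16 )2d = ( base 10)45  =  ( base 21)23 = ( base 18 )29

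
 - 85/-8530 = 17/1706 = 0.01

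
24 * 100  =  2400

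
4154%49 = 38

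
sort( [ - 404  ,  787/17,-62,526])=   [ - 404, -62, 787/17,526 ]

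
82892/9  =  9210 + 2/9 = 9210.22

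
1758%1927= 1758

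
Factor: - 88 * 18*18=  -2^5*3^4 * 11^1  =  - 28512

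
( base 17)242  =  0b1010001000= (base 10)648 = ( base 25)10N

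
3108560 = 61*50960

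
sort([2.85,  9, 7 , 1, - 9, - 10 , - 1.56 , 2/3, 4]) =[-10, - 9,- 1.56  ,  2/3 , 1,2.85, 4 , 7,9]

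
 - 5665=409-6074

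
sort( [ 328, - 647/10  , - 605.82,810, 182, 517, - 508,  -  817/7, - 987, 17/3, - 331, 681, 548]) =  [  -  987, - 605.82, - 508 , - 331, - 817/7, - 647/10,  17/3,  182, 328, 517 , 548, 681, 810 ] 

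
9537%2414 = 2295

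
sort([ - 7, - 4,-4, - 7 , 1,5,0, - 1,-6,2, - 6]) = [ - 7,-7, - 6, - 6,- 4,  -  4,- 1, 0 , 1, 2, 5]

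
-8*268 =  - 2144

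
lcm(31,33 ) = 1023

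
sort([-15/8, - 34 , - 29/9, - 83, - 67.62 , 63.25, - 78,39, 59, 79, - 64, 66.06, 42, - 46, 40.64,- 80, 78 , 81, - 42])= [ - 83,-80,-78, - 67.62,-64, - 46, - 42 ,-34, - 29/9, - 15/8, 39, 40.64, 42,59, 63.25,66.06, 78,79,81]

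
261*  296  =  77256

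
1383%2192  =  1383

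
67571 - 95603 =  - 28032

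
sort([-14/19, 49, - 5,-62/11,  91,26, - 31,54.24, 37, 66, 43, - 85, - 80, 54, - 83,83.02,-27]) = [ - 85, - 83, - 80, - 31,-27, - 62/11, - 5, - 14/19 , 26,37, 43, 49, 54, 54.24,66,83.02 , 91]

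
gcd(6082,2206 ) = 2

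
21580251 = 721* 29931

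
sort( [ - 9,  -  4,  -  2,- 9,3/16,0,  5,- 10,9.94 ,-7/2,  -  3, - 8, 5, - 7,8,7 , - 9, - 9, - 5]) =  [  -  10,-9, -9, - 9,  -  9,  -  8, - 7,  -  5 ,-4,-7/2,-3,-2, 0,3/16,5,5,7, 8, 9.94]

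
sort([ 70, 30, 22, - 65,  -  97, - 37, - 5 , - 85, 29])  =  [-97, - 85, - 65, - 37, - 5,22,29,30,70]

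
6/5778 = 1/963 = 0.00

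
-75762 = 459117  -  534879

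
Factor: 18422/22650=61/75 =3^(-1)*5^ ( - 2) * 61^1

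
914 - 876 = 38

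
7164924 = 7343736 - 178812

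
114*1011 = 115254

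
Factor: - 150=-2^1* 3^1*5^2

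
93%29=6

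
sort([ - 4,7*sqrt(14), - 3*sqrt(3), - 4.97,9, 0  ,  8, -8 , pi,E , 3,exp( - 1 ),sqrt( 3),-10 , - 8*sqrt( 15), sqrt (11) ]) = [ - 8* sqrt( 15 ), - 10,-8, - 3*sqrt( 3), - 4.97, - 4,0 , exp(  -  1 ), sqrt( 3),E, 3, pi, sqrt( 11),8, 9,7 * sqrt( 14 )]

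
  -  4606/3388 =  - 329/242 = -1.36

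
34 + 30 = 64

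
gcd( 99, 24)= 3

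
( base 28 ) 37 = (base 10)91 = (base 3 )10101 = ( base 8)133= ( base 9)111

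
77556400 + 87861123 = 165417523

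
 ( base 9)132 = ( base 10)110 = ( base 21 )55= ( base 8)156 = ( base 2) 1101110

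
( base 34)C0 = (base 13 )255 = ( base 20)108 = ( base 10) 408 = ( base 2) 110011000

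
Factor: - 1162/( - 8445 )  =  2^1*3^( - 1 ) * 5^ ( - 1) * 7^1*83^1*563^( - 1 ) 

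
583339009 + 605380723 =1188719732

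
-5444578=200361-5644939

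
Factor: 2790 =2^1*3^2*5^1 * 31^1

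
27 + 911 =938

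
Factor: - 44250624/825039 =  - 2^9*3^1*11^1*97^1*30557^ ( - 1)=   - 1638912/30557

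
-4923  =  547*( - 9) 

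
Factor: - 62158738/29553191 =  - 2^1 * 17^(-1)*193^1  *161033^1*1738423^( - 1 ) 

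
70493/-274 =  - 258 + 199/274= -  257.27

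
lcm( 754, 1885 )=3770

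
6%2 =0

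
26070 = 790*33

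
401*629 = 252229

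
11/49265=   11/49265 = 0.00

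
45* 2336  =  105120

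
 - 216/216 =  - 1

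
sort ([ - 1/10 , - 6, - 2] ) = [-6, - 2,-1/10] 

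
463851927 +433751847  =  897603774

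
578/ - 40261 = - 1 +39683/40261 = - 0.01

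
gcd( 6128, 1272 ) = 8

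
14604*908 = 13260432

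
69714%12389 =7769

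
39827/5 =39827/5= 7965.40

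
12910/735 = 2582/147  =  17.56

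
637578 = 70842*9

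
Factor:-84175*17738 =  - 2^1*5^2*7^3*13^1*37^1*181^1 = - 1493096150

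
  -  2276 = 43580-45856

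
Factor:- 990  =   - 2^1*3^2 *5^1*11^1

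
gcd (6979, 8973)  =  997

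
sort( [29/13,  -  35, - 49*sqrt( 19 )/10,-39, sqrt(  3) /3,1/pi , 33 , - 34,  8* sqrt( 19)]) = [ - 39, - 35, - 34,-49*sqrt(19 ) /10,1/pi,sqrt(3 ) /3,29/13,33,8*sqrt(19)]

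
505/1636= 505/1636 = 0.31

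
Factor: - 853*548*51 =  - 23839644   =  - 2^2 * 3^1 *17^1*137^1*853^1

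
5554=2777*2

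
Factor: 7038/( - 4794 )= - 69/47 = - 3^1*23^1*47^( - 1 ) 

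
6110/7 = 872 + 6/7 = 872.86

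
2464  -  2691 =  - 227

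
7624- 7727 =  - 103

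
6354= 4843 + 1511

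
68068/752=90 + 97/188=90.52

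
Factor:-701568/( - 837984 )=36/43 = 2^2 * 3^2 *43^( - 1) 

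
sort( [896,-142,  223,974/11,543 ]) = [ - 142,974/11, 223,543  ,  896 ]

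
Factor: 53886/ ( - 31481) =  - 2^1*3^1*7^1*1283^1*31481^ (- 1) 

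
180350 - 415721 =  - 235371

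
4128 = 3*1376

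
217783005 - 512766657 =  - 294983652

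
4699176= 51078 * 92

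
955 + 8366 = 9321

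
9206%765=26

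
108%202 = 108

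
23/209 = 23/209 = 0.11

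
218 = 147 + 71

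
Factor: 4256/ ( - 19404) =-152/693 = -2^3*3^ ( - 2)*7^( - 1) * 11^ (- 1) * 19^1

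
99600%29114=12258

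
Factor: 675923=675923^1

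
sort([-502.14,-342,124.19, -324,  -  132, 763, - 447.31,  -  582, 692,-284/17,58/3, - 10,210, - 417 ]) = [ -582, - 502.14, - 447.31,  -  417, - 342,  -  324, - 132, - 284/17,  -  10, 58/3,124.19,210,692,763]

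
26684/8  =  3335 + 1/2 =3335.50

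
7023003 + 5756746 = 12779749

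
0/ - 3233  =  0/1 =- 0.00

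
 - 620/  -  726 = 310/363=0.85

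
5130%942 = 420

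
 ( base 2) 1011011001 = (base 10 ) 729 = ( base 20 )1g9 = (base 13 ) 441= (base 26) 121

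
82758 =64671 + 18087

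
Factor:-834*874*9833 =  - 7167431028   =  - 2^2 * 3^1*19^1  *  23^1 * 139^1 * 9833^1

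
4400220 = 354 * 12430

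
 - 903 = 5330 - 6233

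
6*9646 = 57876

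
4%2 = 0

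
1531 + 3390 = 4921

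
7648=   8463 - 815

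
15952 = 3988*4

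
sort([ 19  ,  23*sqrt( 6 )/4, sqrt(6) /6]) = [ sqrt(6)/6,23* sqrt ( 6 ) /4,19]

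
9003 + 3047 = 12050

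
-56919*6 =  - 341514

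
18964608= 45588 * 416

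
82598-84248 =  - 1650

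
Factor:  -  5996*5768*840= - 2^8*3^1*5^1*7^2*103^1 * 1499^1=- 29051339520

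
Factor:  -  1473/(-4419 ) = 1/3 =3^ ( - 1) 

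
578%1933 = 578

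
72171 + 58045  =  130216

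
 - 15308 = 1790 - 17098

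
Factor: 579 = 3^1*193^1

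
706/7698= 353/3849 =0.09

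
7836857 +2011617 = 9848474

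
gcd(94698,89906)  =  2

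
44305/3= 44305/3 = 14768.33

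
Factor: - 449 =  - 449^1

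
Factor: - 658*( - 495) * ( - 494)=-2^2*3^2* 5^1 * 7^1*11^1*13^1* 19^1*47^1 = - 160900740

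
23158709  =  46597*497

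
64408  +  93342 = 157750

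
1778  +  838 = 2616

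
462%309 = 153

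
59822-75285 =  - 15463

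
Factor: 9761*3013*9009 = 264953726037 = 3^2*7^1*11^1*13^1*23^1*43^1*131^1*227^1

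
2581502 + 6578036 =9159538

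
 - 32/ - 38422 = 16/19211 = 0.00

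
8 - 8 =0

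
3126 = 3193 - 67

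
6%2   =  0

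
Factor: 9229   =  11^1* 839^1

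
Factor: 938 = 2^1*7^1*67^1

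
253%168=85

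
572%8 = 4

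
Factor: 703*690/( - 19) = - 2^1*3^1*5^1*23^1*37^1   =  - 25530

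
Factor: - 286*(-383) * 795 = 2^1*3^1* 5^1*11^1*13^1 *53^1*383^1 =87082710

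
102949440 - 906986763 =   -  804037323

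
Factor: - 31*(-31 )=961 = 31^2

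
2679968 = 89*30112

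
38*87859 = 3338642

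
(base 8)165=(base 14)85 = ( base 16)75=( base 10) 117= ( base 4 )1311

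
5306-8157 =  - 2851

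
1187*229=271823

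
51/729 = 17/243 = 0.07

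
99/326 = 99/326 = 0.30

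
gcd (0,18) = 18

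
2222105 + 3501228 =5723333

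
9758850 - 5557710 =4201140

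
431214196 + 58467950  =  489682146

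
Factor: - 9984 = -2^8 *3^1*13^1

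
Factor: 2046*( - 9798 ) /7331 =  - 20046708/7331= - 2^2* 3^2*11^1 * 23^1  *31^1*71^1*7331^( - 1) 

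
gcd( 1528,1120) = 8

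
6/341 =6/341 = 0.02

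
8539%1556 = 759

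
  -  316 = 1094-1410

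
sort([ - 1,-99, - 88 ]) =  [-99,-88,-1 ]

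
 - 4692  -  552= - 5244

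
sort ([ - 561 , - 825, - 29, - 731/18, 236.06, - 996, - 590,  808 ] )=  [ - 996, - 825,-590, - 561, - 731/18, -29,  236.06 , 808]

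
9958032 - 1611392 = 8346640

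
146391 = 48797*3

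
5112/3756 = 1 + 113/313 = 1.36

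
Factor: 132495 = 3^1* 5^1*11^2*73^1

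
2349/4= 2349/4  =  587.25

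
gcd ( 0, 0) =0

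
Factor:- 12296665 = - 5^1  *401^1 * 6133^1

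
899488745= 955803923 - 56315178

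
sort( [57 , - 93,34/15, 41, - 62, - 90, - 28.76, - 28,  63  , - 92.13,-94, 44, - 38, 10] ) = [ - 94, - 93,-92.13  ,- 90, - 62, - 38,  -  28.76, - 28,34/15, 10,41, 44, 57,63 ] 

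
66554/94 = 708+1/47= 708.02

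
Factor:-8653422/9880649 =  - 2^1* 3^1*197^1 * 1303^( - 1)*7321^1*7583^( - 1 )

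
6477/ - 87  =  -2159/29 = - 74.45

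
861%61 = 7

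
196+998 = 1194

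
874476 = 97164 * 9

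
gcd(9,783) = 9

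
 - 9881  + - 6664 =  - 16545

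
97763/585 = 167+68/585 = 167.12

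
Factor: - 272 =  - 2^4 * 17^1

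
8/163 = 8/163 = 0.05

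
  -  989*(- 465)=459885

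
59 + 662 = 721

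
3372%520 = 252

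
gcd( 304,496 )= 16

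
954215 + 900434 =1854649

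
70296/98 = 35148/49 =717.31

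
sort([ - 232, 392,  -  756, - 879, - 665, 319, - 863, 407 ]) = [ - 879, - 863, - 756, - 665, - 232, 319, 392, 407]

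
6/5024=3/2512 = 0.00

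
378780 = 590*642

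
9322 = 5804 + 3518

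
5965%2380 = 1205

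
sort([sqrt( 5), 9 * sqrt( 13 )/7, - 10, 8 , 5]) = [- 10, sqrt (5), 9*sqrt(13)/7, 5, 8] 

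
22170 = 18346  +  3824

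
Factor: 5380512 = 2^5*3^1*41^1*1367^1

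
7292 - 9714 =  - 2422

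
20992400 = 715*29360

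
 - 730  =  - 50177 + 49447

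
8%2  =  0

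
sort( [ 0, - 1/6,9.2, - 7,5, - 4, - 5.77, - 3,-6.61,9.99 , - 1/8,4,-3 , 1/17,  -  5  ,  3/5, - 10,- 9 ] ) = [ - 10, - 9, - 7, - 6.61, - 5.77, - 5,-4, - 3, - 3 , - 1/6,-1/8, 0, 1/17, 3/5,4,5 , 9.2,9.99 ]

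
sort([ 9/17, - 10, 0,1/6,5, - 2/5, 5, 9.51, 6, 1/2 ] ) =[ - 10,-2/5, 0,1/6,1/2,  9/17,5,5, 6,9.51 ] 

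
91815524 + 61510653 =153326177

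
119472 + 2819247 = 2938719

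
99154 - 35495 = 63659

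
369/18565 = 369/18565=0.02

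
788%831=788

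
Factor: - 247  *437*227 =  - 24502153 = - 13^1 * 19^2*23^1*227^1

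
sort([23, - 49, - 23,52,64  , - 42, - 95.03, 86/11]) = [ - 95.03, - 49, - 42,-23,  86/11,  23,52 , 64 ]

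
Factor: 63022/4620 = 2^(  -  1)*3^( - 1 )*5^ (  -  1)*7^ ( - 1 )*11^(  -  1)*31511^1 = 31511/2310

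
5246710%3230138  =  2016572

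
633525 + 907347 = 1540872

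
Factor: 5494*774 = 4252356 =2^2*3^2*41^1 * 43^1*67^1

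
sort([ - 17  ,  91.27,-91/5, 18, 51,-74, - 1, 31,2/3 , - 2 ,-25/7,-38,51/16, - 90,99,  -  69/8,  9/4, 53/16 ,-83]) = [  -  90,-83, -74,-38, - 91/5, - 17, - 69/8,  -  25/7,-2, - 1, 2/3,9/4,51/16, 53/16,18,31, 51,91.27,99 ]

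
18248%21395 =18248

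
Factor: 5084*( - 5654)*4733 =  - 2^3*11^1*31^1*41^1*257^1* 4733^1 =- 136049782088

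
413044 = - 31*(-13324)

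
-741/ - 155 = 741/155 = 4.78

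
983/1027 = 983/1027=0.96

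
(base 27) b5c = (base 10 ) 8166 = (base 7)32544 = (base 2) 1111111100110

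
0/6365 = 0 = 0.00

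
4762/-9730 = -1 + 2484/4865 = -0.49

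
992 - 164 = 828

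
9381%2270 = 301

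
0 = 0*8449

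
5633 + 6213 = 11846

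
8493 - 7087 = 1406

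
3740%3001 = 739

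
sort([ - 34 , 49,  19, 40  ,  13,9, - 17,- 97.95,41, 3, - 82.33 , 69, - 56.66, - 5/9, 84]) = [ - 97.95, -82.33, - 56.66, - 34, -17, - 5/9,3,  9 , 13,  19,  40 , 41,49, 69,84]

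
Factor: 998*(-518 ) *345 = - 2^2*3^1*5^1*7^1*23^1*37^1*499^1 = - 178352580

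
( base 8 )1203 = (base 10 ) 643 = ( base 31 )kn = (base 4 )22003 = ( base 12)457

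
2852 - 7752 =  - 4900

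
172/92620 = 43/23155 = 0.00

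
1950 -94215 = -92265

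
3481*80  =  278480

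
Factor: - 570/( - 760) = 3/4 =2^( - 2)*3^1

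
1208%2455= 1208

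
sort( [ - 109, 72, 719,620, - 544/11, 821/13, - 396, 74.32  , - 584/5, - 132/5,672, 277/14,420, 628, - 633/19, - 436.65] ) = [ - 436.65, - 396, - 584/5, - 109,-544/11, - 633/19 , -132/5,277/14,821/13, 72,74.32, 420, 620, 628,672, 719] 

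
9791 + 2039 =11830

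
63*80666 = 5081958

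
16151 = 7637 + 8514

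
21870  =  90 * 243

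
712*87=61944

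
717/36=19 + 11/12 = 19.92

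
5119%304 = 255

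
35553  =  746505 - 710952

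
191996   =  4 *47999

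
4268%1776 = 716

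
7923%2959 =2005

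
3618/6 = 603 = 603.00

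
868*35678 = 30968504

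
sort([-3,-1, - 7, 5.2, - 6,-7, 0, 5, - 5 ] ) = [-7, - 7, -6,  -  5, - 3,- 1,0,  5, 5.2 ] 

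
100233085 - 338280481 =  - 238047396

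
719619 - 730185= -10566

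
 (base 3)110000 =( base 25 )co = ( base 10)324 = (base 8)504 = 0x144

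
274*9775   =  2678350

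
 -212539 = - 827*257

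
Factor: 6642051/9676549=3^1*13^1*73^1*2333^1*9676549^( - 1) 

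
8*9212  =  73696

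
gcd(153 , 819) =9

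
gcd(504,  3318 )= 42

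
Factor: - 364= - 2^2*7^1  *  13^1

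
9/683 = 9/683 = 0.01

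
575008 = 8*71876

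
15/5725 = 3/1145 = 0.00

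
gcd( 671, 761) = 1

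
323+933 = 1256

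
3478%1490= 498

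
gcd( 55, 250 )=5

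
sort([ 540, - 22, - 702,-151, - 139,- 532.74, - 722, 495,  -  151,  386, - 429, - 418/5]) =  [ - 722,-702, - 532.74, - 429, - 151, - 151,-139, - 418/5, - 22, 386,495 , 540 ] 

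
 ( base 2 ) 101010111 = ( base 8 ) 527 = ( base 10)343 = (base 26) D5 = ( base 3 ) 110201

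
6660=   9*740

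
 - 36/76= - 1+10/19 = - 0.47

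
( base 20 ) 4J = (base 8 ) 143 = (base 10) 99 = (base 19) 54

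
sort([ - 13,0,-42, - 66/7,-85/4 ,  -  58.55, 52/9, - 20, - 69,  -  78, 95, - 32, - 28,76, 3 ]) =[ - 78,  -  69 , - 58.55, - 42, - 32,-28,-85/4,-20, - 13, - 66/7,0,3,52/9, 76,95 ]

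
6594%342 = 96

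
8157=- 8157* ( - 1)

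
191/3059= 191/3059 =0.06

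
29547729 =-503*(-58743)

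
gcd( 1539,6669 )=513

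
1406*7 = 9842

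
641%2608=641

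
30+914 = 944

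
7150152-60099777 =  - 52949625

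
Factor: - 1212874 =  - 2^1*13^1 * 46649^1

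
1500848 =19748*76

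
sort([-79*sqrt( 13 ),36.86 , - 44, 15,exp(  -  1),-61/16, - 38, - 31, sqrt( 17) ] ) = [  -  79*sqrt( 13 ),  -  44,-38, - 31, - 61/16,exp( - 1),sqrt( 17 ), 15,  36.86]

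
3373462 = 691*4882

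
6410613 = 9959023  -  3548410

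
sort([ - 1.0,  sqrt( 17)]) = [-1.0,sqrt (17) ]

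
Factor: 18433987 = 11^2*13^1*11719^1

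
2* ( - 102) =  - 204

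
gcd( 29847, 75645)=3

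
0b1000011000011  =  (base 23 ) 82D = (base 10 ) 4291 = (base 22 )8J1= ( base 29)52s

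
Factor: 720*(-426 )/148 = -76680/37 = - 2^3*3^3*5^1* 37^( - 1 )*71^1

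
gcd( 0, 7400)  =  7400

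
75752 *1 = 75752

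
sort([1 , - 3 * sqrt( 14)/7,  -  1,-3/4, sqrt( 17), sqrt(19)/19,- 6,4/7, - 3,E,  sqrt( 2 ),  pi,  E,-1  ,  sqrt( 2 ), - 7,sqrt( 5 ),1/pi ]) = [ - 7, - 6, - 3, - 3 * sqrt ( 14)/7,- 1, - 1  , - 3/4, sqrt(19 ) /19, 1/pi,4/7,  1,sqrt(2),sqrt (2),sqrt(5),E, E, pi , sqrt ( 17 )] 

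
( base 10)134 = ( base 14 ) 98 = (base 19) 71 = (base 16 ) 86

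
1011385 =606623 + 404762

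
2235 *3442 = 7692870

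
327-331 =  - 4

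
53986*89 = 4804754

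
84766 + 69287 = 154053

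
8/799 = 8/799 = 0.01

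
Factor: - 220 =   -  2^2*5^1*11^1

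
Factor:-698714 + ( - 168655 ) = -3^1 * 19^1*15217^1 = -867369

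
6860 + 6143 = 13003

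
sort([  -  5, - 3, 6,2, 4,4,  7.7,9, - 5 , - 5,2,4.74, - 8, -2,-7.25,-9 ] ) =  [ - 9, - 8, -7.25,-5, - 5 , - 5, - 3,  -  2, 2,2  ,  4, 4, 4.74,6,7.7,9 ] 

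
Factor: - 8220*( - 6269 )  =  51531180 = 2^2 * 3^1*5^1*137^1*6269^1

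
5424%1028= 284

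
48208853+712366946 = 760575799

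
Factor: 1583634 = 2^1*3^1*13^1 * 79^1*257^1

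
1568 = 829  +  739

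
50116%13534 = 9514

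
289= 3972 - 3683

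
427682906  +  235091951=662774857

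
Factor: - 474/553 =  - 6/7 = - 2^1*3^1*7^( - 1 ) 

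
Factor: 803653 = 47^1*17099^1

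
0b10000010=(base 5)1010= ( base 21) 64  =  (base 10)130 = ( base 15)8a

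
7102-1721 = 5381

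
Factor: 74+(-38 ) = 2^2*3^2 = 36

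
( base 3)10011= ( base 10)85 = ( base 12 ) 71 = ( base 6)221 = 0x55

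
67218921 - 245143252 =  - 177924331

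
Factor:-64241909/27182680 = -2^( - 3)*5^ (-1)*7^(- 1 )*97081^ ( - 1 )*64241909^1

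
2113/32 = 2113/32 = 66.03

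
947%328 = 291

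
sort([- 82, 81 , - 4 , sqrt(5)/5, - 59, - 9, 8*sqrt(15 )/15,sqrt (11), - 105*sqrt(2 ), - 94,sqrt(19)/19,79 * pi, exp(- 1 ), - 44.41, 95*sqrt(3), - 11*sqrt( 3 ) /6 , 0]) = [ - 105*sqrt(2 ) , - 94, - 82, - 59, - 44.41, - 9, - 4, - 11* sqrt ( 3 ) /6, 0,sqrt(19 )/19, exp( - 1) , sqrt(5)/5, 8*sqrt(15 ) /15, sqrt(11 ), 81,95*sqrt(3 ), 79*pi ] 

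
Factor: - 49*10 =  - 2^1 * 5^1*7^2= - 490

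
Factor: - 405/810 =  - 2^( - 1) = - 1/2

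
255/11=23+2/11=23.18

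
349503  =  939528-590025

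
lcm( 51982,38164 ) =3014956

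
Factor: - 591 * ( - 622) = 2^1*3^1*197^1*311^1 = 367602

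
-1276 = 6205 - 7481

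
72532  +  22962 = 95494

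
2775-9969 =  - 7194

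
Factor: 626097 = 3^1*208699^1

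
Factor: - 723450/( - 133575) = 742/137 = 2^1*7^1*53^1*137^( - 1)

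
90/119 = 90/119 = 0.76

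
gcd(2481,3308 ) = 827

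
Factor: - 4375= - 5^4*7^1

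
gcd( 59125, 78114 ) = 1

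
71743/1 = 71743 = 71743.00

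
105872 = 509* 208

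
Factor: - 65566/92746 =-79^(  -  1 )*587^(-1 )*32783^1= - 32783/46373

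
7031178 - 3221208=3809970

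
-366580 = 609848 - 976428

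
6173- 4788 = 1385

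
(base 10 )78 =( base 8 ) 116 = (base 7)141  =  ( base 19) 42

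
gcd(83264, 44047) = 1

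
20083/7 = 2869 =2869.00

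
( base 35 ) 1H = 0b110100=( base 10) 52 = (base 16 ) 34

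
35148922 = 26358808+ 8790114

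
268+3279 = 3547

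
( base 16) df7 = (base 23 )6HA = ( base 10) 3575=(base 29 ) 478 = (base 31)3MA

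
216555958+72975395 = 289531353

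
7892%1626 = 1388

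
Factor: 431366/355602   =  3^(  -  1 )*97^ ( - 1 )*353^1 = 353/291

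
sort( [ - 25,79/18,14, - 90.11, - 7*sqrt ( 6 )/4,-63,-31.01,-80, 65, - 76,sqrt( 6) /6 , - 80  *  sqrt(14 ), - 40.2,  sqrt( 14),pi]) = [  -  80* sqrt( 14),-90.11,-80, - 76, -63, - 40.2, - 31.01,  -  25, - 7*sqrt( 6)/4,sqrt( 6) /6,pi,sqrt(14),79/18, 14,65 ]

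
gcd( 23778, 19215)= 9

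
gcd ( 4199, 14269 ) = 19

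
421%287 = 134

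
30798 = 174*177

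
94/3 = 94/3 = 31.33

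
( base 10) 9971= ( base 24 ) H7B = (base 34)8L9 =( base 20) 14ib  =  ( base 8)23363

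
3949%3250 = 699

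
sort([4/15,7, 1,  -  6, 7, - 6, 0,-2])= [  -  6, - 6 ,  -  2, 0 , 4/15,1 , 7,7]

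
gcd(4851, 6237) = 693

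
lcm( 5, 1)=5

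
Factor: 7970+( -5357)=3^1*13^1*67^1 = 2613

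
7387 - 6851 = 536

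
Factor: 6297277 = 7^1*899611^1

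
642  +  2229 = 2871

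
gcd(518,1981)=7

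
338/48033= 338/48033 = 0.01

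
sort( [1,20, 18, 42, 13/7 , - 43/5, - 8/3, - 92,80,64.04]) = [ - 92, - 43/5, - 8/3, 1,13/7,18,20,42,64.04,80]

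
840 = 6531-5691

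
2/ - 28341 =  - 1 + 28339/28341 = - 0.00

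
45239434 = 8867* 5102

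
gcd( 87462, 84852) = 18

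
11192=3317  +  7875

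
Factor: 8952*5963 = 53380776 = 2^3*3^1*67^1 *89^1*373^1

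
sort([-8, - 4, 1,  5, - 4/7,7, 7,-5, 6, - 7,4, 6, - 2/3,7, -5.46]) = [ - 8, - 7, - 5.46,-5, - 4, - 2/3, - 4/7,1, 4, 5 , 6,6,7, 7, 7]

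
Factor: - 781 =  - 11^1*71^1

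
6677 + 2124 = 8801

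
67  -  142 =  - 75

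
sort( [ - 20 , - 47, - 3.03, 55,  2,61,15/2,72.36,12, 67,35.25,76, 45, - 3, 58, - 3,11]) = [-47, - 20,-3.03, - 3, - 3,2, 15/2 , 11 , 12,35.25, 45,55,58,  61, 67,  72.36 , 76 ] 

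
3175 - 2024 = 1151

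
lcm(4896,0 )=0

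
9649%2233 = 717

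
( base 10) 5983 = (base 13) 2953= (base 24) a97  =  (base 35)4UX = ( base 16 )175F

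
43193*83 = 3585019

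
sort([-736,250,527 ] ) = [ - 736,250 , 527]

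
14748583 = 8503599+6244984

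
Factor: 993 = 3^1*331^1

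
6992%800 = 592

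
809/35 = 809/35 = 23.11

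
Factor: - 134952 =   -  2^3 * 3^1*5623^1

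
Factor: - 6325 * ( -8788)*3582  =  199102246200 = 2^3 * 3^2*5^2*11^1*13^3*23^1*199^1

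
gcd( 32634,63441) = 63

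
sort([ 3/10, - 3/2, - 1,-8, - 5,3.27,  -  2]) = [ -8, - 5, - 2, - 3/2, - 1,3/10,3.27 ] 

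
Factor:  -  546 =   -  2^1 * 3^1 *7^1*13^1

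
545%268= 9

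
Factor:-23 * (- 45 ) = 1035 =3^2*5^1*23^1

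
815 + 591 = 1406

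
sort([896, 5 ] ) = [ 5, 896]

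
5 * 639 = 3195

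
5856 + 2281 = 8137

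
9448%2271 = 364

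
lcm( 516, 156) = 6708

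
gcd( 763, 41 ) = 1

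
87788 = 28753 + 59035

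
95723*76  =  7274948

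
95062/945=100 + 562/945 = 100.59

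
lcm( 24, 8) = 24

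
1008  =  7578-6570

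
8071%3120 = 1831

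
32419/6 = 32419/6 = 5403.17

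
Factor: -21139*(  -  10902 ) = 230457378 = 2^1 * 3^1 *23^1*79^1 * 21139^1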